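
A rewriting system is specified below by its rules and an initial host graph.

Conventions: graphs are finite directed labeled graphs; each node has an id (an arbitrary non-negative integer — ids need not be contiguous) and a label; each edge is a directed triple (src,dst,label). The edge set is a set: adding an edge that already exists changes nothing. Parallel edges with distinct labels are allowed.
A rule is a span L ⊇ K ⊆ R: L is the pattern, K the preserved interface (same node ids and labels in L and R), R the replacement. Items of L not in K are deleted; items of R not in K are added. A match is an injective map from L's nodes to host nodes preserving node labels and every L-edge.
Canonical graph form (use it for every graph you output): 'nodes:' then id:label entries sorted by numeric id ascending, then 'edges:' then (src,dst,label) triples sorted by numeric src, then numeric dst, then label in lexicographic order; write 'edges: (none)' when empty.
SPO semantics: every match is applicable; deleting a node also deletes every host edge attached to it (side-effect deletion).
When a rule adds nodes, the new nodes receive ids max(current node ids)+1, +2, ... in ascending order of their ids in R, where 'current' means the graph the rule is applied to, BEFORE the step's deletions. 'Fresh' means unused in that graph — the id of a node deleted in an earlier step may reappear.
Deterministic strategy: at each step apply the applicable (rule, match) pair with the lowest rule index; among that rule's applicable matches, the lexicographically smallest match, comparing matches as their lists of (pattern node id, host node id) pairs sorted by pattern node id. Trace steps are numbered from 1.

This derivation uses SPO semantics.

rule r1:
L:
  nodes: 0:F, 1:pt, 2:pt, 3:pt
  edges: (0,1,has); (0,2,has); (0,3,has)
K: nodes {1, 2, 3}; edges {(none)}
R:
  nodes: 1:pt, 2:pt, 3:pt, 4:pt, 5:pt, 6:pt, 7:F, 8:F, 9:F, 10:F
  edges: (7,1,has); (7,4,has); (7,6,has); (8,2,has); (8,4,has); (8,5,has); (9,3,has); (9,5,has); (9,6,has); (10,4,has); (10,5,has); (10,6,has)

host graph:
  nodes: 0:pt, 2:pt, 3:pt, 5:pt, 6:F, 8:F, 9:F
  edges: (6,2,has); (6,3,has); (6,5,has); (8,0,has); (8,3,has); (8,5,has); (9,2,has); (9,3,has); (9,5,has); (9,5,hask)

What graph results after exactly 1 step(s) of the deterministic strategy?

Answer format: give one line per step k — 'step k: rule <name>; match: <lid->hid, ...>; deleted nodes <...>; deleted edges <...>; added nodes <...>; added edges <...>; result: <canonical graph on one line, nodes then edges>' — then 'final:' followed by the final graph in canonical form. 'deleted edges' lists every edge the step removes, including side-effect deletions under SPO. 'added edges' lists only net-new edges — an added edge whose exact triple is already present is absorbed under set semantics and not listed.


step 1: rule r1; match: 0->6, 1->2, 2->3, 3->5; deleted nodes 6; deleted edges (6,2,has); (6,3,has); (6,5,has); added nodes 10, 11, 12, 13, 14, 15, 16; added edges (13,2,has); (13,10,has); (13,12,has); (14,3,has); (14,10,has); (14,11,has); (15,5,has); (15,11,has); (15,12,has); (16,10,has); (16,11,has); (16,12,has); result: nodes: 0:pt, 2:pt, 3:pt, 5:pt, 8:F, 9:F, 10:pt, 11:pt, 12:pt, 13:F, 14:F, 15:F, 16:F edges: (8,0,has); (8,3,has); (8,5,has); (9,2,has); (9,3,has); (9,5,has); (9,5,hask); (13,2,has); (13,10,has); (13,12,has); (14,3,has); (14,10,has); (14,11,has); (15,5,has); (15,11,has); (15,12,has); (16,10,has); (16,11,has); (16,12,has)
final:
nodes: 0:pt, 2:pt, 3:pt, 5:pt, 8:F, 9:F, 10:pt, 11:pt, 12:pt, 13:F, 14:F, 15:F, 16:F
edges: (8,0,has); (8,3,has); (8,5,has); (9,2,has); (9,3,has); (9,5,has); (9,5,hask); (13,2,has); (13,10,has); (13,12,has); (14,3,has); (14,10,has); (14,11,has); (15,5,has); (15,11,has); (15,12,has); (16,10,has); (16,11,has); (16,12,has)


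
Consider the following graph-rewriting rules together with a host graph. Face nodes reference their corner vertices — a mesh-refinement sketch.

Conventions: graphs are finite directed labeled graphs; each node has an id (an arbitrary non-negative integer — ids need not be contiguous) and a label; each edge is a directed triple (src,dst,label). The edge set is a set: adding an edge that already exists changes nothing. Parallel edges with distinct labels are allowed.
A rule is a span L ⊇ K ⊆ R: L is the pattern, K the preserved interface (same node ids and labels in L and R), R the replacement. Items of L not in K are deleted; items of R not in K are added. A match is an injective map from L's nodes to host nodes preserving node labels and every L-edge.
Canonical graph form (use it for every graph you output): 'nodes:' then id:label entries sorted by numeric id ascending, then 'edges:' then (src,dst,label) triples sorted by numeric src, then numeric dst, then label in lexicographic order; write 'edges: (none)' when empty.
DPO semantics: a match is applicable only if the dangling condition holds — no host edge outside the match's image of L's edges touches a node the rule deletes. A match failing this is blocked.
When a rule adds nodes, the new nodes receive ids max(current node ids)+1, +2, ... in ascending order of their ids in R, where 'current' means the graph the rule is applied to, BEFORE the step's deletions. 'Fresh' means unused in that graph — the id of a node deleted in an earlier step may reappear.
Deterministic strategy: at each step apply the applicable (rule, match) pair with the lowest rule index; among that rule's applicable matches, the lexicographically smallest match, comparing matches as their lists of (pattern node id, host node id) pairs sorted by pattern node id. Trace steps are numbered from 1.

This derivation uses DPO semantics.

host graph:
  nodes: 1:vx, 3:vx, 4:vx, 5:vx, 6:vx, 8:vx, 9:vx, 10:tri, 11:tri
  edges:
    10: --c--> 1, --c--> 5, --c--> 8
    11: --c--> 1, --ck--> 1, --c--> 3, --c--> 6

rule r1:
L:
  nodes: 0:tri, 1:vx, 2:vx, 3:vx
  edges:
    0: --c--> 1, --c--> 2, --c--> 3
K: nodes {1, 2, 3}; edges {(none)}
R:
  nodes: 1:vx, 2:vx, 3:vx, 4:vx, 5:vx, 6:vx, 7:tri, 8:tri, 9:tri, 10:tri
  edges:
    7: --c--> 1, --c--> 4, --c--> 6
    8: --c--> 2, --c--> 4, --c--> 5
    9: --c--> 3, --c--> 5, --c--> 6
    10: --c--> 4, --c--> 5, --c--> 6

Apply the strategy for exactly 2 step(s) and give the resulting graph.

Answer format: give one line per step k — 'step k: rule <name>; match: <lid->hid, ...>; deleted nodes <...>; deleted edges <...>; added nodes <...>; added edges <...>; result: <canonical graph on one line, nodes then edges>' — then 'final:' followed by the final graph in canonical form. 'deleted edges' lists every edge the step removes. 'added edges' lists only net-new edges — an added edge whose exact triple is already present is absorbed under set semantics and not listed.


step 1: rule r1; match: 0->10, 1->1, 2->5, 3->8; deleted nodes 10; deleted edges (10,1,c); (10,5,c); (10,8,c); added nodes 12, 13, 14, 15, 16, 17, 18; added edges (15,1,c); (15,12,c); (15,14,c); (16,5,c); (16,12,c); (16,13,c); (17,8,c); (17,13,c); (17,14,c); (18,12,c); (18,13,c); (18,14,c); result: nodes: 1:vx, 3:vx, 4:vx, 5:vx, 6:vx, 8:vx, 9:vx, 11:tri, 12:vx, 13:vx, 14:vx, 15:tri, 16:tri, 17:tri, 18:tri edges: (11,1,c); (11,1,ck); (11,3,c); (11,6,c); (15,1,c); (15,12,c); (15,14,c); (16,5,c); (16,12,c); (16,13,c); (17,8,c); (17,13,c); (17,14,c); (18,12,c); (18,13,c); (18,14,c)
step 2: rule r1; match: 0->15, 1->1, 2->12, 3->14; deleted nodes 15; deleted edges (15,1,c); (15,12,c); (15,14,c); added nodes 19, 20, 21, 22, 23, 24, 25; added edges (22,1,c); (22,19,c); (22,21,c); (23,12,c); (23,19,c); (23,20,c); (24,14,c); (24,20,c); (24,21,c); (25,19,c); (25,20,c); (25,21,c); result: nodes: 1:vx, 3:vx, 4:vx, 5:vx, 6:vx, 8:vx, 9:vx, 11:tri, 12:vx, 13:vx, 14:vx, 16:tri, 17:tri, 18:tri, 19:vx, 20:vx, 21:vx, 22:tri, 23:tri, 24:tri, 25:tri edges: (11,1,c); (11,1,ck); (11,3,c); (11,6,c); (16,5,c); (16,12,c); (16,13,c); (17,8,c); (17,13,c); (17,14,c); (18,12,c); (18,13,c); (18,14,c); (22,1,c); (22,19,c); (22,21,c); (23,12,c); (23,19,c); (23,20,c); (24,14,c); (24,20,c); (24,21,c); (25,19,c); (25,20,c); (25,21,c)
final:
nodes: 1:vx, 3:vx, 4:vx, 5:vx, 6:vx, 8:vx, 9:vx, 11:tri, 12:vx, 13:vx, 14:vx, 16:tri, 17:tri, 18:tri, 19:vx, 20:vx, 21:vx, 22:tri, 23:tri, 24:tri, 25:tri
edges: (11,1,c); (11,1,ck); (11,3,c); (11,6,c); (16,5,c); (16,12,c); (16,13,c); (17,8,c); (17,13,c); (17,14,c); (18,12,c); (18,13,c); (18,14,c); (22,1,c); (22,19,c); (22,21,c); (23,12,c); (23,19,c); (23,20,c); (24,14,c); (24,20,c); (24,21,c); (25,19,c); (25,20,c); (25,21,c)


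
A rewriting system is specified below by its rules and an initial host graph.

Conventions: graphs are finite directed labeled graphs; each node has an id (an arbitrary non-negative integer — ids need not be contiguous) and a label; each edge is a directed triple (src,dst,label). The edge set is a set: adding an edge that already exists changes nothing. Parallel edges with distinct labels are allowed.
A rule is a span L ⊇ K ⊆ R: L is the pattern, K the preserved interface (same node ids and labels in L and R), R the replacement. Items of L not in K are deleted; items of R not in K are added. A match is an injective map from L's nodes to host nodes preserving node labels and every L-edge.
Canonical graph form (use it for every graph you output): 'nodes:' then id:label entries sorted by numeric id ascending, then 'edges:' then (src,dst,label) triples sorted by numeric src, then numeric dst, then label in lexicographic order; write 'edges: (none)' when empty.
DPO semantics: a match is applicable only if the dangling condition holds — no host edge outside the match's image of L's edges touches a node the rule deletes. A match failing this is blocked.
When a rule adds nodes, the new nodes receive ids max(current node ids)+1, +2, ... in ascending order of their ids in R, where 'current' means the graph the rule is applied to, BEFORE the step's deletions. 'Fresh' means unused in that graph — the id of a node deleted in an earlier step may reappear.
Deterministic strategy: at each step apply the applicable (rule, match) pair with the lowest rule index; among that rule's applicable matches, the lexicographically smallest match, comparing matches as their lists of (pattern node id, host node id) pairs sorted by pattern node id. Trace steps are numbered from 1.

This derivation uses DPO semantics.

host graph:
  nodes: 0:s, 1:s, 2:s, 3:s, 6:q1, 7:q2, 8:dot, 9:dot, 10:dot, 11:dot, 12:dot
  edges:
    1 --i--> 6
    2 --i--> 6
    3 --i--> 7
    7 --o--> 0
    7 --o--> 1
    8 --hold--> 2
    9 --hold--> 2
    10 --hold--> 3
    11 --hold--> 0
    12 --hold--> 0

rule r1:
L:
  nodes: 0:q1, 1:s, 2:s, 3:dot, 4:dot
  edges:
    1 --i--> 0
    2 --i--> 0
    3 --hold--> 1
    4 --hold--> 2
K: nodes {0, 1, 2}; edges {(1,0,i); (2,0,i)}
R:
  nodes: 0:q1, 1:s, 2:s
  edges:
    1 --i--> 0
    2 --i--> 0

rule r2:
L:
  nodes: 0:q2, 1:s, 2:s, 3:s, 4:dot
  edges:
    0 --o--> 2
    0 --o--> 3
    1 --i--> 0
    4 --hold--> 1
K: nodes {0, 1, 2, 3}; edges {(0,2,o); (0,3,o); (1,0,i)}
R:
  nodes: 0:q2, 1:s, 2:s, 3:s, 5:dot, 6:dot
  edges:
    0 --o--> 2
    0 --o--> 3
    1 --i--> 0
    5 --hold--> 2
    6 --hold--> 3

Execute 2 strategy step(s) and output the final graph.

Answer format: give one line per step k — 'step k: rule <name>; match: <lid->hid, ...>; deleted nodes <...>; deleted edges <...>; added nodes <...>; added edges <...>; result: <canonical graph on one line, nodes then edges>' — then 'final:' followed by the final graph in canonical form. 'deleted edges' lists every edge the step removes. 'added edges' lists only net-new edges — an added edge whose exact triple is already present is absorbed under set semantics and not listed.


step 1: rule r2; match: 0->7, 1->3, 2->0, 3->1, 4->10; deleted nodes 10; deleted edges (10,3,hold); added nodes 13, 14; added edges (13,0,hold); (14,1,hold); result: nodes: 0:s, 1:s, 2:s, 3:s, 6:q1, 7:q2, 8:dot, 9:dot, 11:dot, 12:dot, 13:dot, 14:dot edges: (1,6,i); (2,6,i); (3,7,i); (7,0,o); (7,1,o); (8,2,hold); (9,2,hold); (11,0,hold); (12,0,hold); (13,0,hold); (14,1,hold)
step 2: rule r1; match: 0->6, 1->1, 2->2, 3->14, 4->8; deleted nodes 8, 14; deleted edges (8,2,hold); (14,1,hold); added nodes (none); added edges (none); result: nodes: 0:s, 1:s, 2:s, 3:s, 6:q1, 7:q2, 9:dot, 11:dot, 12:dot, 13:dot edges: (1,6,i); (2,6,i); (3,7,i); (7,0,o); (7,1,o); (9,2,hold); (11,0,hold); (12,0,hold); (13,0,hold)
final:
nodes: 0:s, 1:s, 2:s, 3:s, 6:q1, 7:q2, 9:dot, 11:dot, 12:dot, 13:dot
edges: (1,6,i); (2,6,i); (3,7,i); (7,0,o); (7,1,o); (9,2,hold); (11,0,hold); (12,0,hold); (13,0,hold)


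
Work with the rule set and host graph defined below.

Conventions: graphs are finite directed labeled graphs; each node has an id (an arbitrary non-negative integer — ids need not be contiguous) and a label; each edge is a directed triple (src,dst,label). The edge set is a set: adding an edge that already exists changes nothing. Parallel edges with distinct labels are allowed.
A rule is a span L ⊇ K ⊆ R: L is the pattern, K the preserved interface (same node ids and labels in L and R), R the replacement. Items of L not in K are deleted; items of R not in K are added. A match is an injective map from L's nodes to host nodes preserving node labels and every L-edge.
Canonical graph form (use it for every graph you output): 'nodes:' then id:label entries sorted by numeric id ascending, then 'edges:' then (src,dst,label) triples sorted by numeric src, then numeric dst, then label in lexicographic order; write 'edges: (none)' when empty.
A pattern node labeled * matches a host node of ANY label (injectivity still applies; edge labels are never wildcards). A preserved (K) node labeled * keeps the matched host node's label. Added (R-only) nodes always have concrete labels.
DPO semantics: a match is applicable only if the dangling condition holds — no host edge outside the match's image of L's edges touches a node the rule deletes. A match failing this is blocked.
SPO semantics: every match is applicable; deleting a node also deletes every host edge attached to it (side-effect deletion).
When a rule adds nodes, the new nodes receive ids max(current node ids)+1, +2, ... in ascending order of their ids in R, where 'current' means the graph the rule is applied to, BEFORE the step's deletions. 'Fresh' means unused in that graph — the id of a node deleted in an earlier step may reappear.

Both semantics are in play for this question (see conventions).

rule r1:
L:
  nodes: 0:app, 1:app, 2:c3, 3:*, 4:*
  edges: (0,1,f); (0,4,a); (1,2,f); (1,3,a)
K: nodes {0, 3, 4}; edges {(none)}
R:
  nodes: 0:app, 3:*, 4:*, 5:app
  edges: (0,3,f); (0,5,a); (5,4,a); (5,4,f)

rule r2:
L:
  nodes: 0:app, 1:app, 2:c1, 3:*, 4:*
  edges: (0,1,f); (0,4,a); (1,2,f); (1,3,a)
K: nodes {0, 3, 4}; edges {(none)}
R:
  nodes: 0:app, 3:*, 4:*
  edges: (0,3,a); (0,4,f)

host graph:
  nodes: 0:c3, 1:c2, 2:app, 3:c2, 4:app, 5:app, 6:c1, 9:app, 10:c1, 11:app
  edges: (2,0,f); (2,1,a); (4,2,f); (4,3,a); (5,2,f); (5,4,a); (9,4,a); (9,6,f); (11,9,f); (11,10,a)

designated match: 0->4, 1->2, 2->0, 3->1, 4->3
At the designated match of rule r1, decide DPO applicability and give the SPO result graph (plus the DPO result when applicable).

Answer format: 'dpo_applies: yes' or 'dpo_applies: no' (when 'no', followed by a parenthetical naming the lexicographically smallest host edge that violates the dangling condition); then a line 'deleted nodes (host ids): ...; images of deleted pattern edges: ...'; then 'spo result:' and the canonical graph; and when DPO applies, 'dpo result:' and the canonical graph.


dpo_applies: no
(the rule deletes node 2, which keeps host edge (5,2,f) outside the match image — the dangling condition fails, DPO blocks; SPO proceeds and side-deletes such edges)
deleted nodes (host ids): 0, 2; images of deleted pattern edges: (2,0,f); (2,1,a); (4,2,f); (4,3,a)
spo result:
nodes: 1:c2, 3:c2, 4:app, 5:app, 6:c1, 9:app, 10:c1, 11:app, 12:app
edges: (4,1,f); (4,12,a); (5,4,a); (9,4,a); (9,6,f); (11,9,f); (11,10,a); (12,3,a); (12,3,f)


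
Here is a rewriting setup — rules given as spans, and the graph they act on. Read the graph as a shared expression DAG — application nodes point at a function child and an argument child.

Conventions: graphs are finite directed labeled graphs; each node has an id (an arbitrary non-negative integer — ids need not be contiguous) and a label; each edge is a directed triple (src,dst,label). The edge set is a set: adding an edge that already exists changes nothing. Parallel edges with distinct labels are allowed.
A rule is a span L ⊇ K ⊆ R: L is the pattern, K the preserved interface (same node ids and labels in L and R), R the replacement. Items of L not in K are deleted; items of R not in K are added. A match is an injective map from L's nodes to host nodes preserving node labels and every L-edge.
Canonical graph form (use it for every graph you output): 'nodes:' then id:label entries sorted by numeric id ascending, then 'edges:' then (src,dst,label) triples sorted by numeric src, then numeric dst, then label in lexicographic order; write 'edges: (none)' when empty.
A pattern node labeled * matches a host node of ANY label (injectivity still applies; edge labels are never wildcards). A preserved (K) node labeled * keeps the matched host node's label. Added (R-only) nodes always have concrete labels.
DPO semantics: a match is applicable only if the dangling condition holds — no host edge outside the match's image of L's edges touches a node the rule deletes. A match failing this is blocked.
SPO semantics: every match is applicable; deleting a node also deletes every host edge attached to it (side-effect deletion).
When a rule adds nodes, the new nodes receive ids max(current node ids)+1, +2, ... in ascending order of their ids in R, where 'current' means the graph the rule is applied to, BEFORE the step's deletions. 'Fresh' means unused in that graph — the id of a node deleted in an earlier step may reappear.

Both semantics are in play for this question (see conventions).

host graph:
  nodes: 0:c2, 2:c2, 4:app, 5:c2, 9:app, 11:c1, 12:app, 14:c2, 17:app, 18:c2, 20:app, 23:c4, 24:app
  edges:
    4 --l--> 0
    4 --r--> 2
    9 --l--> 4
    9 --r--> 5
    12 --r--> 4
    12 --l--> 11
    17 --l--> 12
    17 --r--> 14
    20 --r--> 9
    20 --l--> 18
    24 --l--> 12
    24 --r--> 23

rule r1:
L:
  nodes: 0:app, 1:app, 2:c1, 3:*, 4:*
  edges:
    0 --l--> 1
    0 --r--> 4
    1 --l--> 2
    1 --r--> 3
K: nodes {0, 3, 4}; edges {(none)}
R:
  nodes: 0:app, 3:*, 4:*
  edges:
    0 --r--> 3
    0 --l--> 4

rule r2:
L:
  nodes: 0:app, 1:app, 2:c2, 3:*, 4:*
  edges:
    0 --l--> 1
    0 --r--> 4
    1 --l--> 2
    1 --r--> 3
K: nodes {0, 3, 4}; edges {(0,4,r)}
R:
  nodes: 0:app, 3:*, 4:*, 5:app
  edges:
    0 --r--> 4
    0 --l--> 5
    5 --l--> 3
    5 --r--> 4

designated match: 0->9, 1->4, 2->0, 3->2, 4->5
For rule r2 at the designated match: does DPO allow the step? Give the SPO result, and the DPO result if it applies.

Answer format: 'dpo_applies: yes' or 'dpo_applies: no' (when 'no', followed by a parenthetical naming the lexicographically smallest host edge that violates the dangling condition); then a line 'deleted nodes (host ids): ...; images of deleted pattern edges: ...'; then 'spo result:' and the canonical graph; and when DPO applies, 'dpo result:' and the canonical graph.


dpo_applies: no
(the rule deletes node 4, which keeps host edge (12,4,r) outside the match image — the dangling condition fails, DPO blocks; SPO proceeds and side-deletes such edges)
deleted nodes (host ids): 0, 4; images of deleted pattern edges: (4,0,l); (4,2,r); (9,4,l)
spo result:
nodes: 2:c2, 5:c2, 9:app, 11:c1, 12:app, 14:c2, 17:app, 18:c2, 20:app, 23:c4, 24:app, 25:app
edges: (9,5,r); (9,25,l); (12,11,l); (17,12,l); (17,14,r); (20,9,r); (20,18,l); (24,12,l); (24,23,r); (25,2,l); (25,5,r)


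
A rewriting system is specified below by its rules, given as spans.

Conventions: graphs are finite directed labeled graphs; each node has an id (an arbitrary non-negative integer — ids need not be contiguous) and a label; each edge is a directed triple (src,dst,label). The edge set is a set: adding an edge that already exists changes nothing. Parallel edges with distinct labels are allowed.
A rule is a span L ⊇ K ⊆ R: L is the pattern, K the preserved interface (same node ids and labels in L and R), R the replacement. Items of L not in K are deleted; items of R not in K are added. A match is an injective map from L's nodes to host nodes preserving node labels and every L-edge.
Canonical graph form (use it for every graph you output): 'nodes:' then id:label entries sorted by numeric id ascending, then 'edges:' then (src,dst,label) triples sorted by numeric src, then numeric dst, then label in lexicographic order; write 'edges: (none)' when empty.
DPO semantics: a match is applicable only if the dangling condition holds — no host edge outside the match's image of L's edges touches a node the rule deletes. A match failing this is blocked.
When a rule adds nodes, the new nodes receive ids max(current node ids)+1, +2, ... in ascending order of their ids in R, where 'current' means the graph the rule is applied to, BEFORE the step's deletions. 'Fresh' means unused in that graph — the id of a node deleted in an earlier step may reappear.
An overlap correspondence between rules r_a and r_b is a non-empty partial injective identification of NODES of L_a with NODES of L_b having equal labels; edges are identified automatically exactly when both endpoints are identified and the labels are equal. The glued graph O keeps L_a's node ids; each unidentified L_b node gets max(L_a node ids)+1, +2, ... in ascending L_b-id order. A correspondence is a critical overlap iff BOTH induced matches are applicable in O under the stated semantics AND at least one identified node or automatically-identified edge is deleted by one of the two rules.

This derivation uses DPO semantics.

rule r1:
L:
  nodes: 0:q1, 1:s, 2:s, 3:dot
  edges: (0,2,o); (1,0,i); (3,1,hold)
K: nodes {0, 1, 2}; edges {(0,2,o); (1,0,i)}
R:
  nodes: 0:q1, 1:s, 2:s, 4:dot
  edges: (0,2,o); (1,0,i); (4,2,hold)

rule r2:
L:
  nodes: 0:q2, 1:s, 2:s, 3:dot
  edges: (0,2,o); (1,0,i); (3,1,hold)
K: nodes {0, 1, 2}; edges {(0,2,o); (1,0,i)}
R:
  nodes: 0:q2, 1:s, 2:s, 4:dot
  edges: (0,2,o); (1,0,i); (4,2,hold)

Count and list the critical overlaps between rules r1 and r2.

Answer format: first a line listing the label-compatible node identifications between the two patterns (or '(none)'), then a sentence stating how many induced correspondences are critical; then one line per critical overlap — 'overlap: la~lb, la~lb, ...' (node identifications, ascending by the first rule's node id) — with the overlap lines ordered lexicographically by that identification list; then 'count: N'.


label-compatible node identifications between L(r1) and L(r2): 1~1, 1~2, 2~1, 2~2, 3~3
2 of the induced correspondences are critical overlaps of r1 and r2.
overlap: 1~1, 2~2, 3~3
overlap: 1~1, 3~3
count: 2


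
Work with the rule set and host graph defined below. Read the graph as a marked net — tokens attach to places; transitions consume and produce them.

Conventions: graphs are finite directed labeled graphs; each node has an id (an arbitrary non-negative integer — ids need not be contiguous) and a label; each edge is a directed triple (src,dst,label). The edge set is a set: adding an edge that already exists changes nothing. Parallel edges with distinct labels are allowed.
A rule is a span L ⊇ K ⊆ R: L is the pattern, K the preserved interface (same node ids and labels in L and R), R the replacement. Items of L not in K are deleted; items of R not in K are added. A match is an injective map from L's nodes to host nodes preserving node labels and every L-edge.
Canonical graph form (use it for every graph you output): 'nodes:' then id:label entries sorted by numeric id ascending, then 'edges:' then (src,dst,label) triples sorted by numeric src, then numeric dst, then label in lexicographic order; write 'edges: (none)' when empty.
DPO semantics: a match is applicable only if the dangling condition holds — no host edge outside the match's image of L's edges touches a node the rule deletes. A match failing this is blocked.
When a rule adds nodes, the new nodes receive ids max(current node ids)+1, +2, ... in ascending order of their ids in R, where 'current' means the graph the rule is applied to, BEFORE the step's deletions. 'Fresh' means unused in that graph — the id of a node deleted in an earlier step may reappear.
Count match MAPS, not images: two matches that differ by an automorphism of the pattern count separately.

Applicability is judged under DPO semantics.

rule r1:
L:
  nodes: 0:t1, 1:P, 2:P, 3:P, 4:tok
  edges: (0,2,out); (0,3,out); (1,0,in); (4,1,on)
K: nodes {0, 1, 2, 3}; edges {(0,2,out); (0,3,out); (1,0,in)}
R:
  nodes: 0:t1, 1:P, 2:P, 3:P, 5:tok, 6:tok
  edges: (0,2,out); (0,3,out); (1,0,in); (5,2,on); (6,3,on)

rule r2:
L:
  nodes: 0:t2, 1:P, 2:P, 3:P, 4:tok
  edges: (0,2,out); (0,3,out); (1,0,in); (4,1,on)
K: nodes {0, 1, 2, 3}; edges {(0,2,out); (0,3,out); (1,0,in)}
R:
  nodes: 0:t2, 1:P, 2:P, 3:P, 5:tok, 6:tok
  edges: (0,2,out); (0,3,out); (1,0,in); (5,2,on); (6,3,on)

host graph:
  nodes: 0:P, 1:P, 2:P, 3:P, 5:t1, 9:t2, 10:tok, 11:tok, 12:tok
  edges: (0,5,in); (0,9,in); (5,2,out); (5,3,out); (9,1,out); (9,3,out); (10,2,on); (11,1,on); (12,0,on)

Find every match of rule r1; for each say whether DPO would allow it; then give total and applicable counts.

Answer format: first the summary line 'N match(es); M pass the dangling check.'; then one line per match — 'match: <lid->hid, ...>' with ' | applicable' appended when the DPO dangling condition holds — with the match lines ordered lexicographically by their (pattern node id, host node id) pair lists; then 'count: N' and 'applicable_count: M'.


2 match(es); 2 pass the dangling check.
match: 0->5, 1->0, 2->2, 3->3, 4->12 | applicable
match: 0->5, 1->0, 2->3, 3->2, 4->12 | applicable
count: 2
applicable_count: 2


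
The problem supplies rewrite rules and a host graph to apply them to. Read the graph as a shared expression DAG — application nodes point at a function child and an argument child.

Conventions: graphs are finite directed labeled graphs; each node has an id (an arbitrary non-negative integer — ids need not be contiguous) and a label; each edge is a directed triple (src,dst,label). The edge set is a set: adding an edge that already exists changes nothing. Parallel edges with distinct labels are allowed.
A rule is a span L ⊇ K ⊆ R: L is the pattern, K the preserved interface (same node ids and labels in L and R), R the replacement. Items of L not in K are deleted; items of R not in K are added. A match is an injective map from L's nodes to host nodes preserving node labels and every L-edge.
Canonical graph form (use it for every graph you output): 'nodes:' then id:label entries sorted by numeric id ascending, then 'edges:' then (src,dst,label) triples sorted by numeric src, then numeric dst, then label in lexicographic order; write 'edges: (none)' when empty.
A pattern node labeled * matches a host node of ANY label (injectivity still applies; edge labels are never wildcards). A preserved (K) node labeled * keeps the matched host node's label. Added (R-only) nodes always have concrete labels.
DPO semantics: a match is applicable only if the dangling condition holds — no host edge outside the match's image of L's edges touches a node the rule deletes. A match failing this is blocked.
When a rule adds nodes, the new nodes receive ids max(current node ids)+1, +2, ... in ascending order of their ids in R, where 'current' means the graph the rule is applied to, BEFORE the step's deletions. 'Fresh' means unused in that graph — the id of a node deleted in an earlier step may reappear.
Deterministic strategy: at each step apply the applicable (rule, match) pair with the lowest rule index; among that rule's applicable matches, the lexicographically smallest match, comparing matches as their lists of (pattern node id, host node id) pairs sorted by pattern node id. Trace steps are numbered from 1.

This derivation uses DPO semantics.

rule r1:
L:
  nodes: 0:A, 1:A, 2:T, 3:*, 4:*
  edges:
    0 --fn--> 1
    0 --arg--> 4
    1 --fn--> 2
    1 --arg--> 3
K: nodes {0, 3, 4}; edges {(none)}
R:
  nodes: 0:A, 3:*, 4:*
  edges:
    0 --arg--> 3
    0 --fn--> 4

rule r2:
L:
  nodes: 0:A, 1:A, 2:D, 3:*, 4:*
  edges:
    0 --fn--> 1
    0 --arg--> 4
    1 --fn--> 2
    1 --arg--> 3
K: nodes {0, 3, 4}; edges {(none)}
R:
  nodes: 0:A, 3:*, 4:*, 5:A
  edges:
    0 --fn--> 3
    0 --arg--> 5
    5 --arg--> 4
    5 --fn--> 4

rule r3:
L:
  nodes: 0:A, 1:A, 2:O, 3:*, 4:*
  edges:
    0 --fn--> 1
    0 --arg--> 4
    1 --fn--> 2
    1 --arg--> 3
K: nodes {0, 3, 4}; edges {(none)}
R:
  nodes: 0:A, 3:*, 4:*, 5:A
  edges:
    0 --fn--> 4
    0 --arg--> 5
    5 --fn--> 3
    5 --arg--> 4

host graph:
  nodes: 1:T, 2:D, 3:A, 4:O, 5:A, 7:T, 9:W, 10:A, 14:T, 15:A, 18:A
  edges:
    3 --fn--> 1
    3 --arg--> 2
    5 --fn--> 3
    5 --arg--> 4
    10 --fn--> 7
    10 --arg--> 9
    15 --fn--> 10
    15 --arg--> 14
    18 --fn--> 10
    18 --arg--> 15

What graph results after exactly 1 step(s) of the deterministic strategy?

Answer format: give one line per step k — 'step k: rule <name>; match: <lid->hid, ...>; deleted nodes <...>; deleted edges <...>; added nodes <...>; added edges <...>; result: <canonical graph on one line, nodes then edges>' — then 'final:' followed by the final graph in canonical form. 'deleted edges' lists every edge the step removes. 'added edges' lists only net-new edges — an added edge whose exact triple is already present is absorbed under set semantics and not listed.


step 1: rule r1; match: 0->5, 1->3, 2->1, 3->2, 4->4; deleted nodes 1, 3; deleted edges (3,1,fn); (3,2,arg); (5,3,fn); (5,4,arg); added nodes (none); added edges (5,2,arg); (5,4,fn); result: nodes: 2:D, 4:O, 5:A, 7:T, 9:W, 10:A, 14:T, 15:A, 18:A edges: (5,2,arg); (5,4,fn); (10,7,fn); (10,9,arg); (15,10,fn); (15,14,arg); (18,10,fn); (18,15,arg)
final:
nodes: 2:D, 4:O, 5:A, 7:T, 9:W, 10:A, 14:T, 15:A, 18:A
edges: (5,2,arg); (5,4,fn); (10,7,fn); (10,9,arg); (15,10,fn); (15,14,arg); (18,10,fn); (18,15,arg)


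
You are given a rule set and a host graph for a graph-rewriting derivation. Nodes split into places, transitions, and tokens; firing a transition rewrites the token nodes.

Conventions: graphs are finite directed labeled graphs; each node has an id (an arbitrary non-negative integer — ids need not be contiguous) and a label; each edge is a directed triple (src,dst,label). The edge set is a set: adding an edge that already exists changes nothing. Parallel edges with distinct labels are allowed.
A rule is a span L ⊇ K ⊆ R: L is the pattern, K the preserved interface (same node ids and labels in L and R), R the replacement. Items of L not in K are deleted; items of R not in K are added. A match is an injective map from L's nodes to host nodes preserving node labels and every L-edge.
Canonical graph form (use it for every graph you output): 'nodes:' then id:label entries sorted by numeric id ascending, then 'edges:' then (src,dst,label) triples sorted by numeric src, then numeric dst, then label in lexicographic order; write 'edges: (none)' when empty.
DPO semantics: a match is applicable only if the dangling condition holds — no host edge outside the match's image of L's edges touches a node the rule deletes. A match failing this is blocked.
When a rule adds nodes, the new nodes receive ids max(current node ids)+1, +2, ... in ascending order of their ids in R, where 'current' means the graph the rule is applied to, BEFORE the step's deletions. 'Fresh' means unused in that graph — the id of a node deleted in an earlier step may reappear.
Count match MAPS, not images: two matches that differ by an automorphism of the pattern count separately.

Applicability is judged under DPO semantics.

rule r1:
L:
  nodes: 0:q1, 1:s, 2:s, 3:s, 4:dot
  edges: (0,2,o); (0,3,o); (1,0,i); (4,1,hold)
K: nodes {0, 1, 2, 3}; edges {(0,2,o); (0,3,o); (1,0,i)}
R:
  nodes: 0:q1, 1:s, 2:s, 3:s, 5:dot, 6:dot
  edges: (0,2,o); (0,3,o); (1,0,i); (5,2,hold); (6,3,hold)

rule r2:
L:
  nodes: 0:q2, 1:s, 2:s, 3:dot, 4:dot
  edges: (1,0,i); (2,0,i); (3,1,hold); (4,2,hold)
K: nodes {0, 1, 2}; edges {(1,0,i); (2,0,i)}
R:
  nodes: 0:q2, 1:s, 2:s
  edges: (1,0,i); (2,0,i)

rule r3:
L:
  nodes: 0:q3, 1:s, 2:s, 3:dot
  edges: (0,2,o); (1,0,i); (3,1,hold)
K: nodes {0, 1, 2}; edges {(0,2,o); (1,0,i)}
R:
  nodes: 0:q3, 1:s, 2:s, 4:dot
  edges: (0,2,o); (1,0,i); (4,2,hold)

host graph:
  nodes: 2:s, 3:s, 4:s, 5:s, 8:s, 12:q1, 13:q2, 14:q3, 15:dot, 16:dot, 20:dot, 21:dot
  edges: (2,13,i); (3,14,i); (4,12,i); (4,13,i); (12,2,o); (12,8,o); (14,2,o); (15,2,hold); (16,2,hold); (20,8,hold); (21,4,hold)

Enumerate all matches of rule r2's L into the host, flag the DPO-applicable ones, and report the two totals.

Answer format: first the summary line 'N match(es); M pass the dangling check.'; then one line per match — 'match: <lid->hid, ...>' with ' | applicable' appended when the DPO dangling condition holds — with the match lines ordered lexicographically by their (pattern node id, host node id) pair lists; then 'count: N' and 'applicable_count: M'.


4 match(es); 4 pass the dangling check.
match: 0->13, 1->2, 2->4, 3->15, 4->21 | applicable
match: 0->13, 1->2, 2->4, 3->16, 4->21 | applicable
match: 0->13, 1->4, 2->2, 3->21, 4->15 | applicable
match: 0->13, 1->4, 2->2, 3->21, 4->16 | applicable
count: 4
applicable_count: 4


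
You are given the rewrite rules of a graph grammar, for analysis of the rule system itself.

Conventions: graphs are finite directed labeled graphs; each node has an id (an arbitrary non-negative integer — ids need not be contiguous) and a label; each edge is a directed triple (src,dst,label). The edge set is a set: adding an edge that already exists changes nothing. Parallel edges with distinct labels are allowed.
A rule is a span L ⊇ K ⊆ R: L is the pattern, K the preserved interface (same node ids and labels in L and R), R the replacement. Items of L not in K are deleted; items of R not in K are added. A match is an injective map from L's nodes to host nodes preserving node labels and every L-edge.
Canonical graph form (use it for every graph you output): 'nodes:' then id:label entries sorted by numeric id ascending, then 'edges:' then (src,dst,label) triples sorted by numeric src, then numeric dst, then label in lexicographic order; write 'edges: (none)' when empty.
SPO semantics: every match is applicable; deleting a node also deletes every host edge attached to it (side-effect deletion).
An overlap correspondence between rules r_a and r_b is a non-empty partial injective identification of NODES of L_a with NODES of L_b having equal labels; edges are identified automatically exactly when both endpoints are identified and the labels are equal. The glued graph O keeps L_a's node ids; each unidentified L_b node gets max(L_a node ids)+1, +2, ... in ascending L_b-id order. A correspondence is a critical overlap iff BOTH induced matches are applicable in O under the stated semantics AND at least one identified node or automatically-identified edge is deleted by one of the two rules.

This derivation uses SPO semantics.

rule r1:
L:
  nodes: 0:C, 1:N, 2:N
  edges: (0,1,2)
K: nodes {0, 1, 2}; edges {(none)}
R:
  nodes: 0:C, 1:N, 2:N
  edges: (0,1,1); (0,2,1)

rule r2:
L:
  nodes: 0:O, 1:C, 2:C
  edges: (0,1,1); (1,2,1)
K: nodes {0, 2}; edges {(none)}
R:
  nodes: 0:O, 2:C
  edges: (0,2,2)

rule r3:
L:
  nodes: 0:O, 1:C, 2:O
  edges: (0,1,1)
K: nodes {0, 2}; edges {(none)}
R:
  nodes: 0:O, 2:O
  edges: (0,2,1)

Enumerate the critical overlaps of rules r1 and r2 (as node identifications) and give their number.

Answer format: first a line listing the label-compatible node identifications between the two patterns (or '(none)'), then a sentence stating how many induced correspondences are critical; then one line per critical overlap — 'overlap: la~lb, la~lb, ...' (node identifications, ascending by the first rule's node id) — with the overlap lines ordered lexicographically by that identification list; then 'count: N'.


label-compatible node identifications between L(r1) and L(r2): 0~1, 0~2
1 of the induced correspondences is a critical overlap of r1 and r2.
overlap: 0~1
count: 1


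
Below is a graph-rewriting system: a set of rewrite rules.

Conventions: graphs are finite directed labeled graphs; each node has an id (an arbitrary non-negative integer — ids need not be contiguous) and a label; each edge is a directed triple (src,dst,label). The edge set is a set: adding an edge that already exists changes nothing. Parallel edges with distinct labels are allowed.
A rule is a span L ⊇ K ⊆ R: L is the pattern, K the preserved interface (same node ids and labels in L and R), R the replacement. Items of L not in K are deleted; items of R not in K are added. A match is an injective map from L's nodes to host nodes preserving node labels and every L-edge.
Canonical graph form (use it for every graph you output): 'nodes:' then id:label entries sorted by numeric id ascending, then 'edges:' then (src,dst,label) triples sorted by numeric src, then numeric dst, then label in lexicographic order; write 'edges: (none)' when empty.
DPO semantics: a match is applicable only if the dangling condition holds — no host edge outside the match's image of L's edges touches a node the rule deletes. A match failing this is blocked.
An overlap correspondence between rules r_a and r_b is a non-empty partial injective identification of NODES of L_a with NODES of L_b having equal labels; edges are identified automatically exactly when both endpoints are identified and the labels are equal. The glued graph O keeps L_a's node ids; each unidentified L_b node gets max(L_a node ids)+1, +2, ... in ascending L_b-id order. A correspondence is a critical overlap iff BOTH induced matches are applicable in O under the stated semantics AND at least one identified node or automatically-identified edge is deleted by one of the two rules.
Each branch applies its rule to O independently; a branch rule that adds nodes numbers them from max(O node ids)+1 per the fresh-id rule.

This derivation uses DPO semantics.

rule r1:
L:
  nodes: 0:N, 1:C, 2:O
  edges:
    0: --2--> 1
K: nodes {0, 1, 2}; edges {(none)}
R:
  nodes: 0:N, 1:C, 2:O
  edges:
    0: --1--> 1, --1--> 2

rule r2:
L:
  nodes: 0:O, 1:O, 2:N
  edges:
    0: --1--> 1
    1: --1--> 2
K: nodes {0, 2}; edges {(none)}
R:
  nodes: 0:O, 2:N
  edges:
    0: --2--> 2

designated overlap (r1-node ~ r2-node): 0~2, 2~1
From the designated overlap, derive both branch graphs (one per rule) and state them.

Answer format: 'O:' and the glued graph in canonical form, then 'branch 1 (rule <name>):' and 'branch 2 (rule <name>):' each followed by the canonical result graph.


O:
nodes: 0:N, 1:C, 2:O, 3:O
edges: (0,1,2); (2,0,1); (3,2,1)
branch 1 (rule r1):
nodes: 0:N, 1:C, 2:O, 3:O
edges: (0,1,1); (0,2,1); (2,0,1); (3,2,1)
branch 2 (rule r2):
nodes: 0:N, 1:C, 3:O
edges: (0,1,2); (3,0,2)


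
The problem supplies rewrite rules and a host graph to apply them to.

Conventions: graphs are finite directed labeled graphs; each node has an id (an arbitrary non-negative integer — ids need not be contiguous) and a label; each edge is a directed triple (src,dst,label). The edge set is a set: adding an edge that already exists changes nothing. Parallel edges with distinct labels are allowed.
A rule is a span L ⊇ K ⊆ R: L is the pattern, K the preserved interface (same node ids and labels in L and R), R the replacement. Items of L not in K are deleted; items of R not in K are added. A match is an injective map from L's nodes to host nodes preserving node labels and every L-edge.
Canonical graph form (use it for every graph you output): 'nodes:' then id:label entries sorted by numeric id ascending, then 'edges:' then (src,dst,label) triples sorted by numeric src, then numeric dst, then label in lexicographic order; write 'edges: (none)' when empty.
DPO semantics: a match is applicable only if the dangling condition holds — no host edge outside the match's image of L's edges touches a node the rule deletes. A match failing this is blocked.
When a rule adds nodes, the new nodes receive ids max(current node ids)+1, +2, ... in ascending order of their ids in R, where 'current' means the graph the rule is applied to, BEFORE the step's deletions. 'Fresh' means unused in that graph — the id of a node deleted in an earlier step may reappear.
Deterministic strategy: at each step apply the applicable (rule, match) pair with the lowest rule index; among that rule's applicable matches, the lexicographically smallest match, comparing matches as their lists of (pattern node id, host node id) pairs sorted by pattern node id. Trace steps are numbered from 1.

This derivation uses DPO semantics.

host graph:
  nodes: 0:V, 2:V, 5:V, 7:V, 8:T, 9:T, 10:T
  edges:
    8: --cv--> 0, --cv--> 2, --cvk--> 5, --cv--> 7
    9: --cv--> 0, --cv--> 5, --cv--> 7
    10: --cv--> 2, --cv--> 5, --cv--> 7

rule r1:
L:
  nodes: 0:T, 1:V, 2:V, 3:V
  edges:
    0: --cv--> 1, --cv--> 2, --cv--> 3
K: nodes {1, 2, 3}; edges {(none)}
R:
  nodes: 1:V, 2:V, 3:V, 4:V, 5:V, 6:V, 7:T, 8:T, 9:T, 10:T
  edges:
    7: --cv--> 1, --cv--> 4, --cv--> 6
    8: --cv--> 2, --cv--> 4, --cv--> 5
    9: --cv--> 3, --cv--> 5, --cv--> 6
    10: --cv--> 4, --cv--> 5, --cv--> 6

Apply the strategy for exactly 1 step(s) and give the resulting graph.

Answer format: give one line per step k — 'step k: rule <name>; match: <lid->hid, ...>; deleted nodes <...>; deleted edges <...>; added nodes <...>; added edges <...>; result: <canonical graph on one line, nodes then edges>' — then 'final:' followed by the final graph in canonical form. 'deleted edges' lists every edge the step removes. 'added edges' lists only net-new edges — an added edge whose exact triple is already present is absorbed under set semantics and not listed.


step 1: rule r1; match: 0->9, 1->0, 2->5, 3->7; deleted nodes 9; deleted edges (9,0,cv); (9,5,cv); (9,7,cv); added nodes 11, 12, 13, 14, 15, 16, 17; added edges (14,0,cv); (14,11,cv); (14,13,cv); (15,5,cv); (15,11,cv); (15,12,cv); (16,7,cv); (16,12,cv); (16,13,cv); (17,11,cv); (17,12,cv); (17,13,cv); result: nodes: 0:V, 2:V, 5:V, 7:V, 8:T, 10:T, 11:V, 12:V, 13:V, 14:T, 15:T, 16:T, 17:T edges: (8,0,cv); (8,2,cv); (8,5,cvk); (8,7,cv); (10,2,cv); (10,5,cv); (10,7,cv); (14,0,cv); (14,11,cv); (14,13,cv); (15,5,cv); (15,11,cv); (15,12,cv); (16,7,cv); (16,12,cv); (16,13,cv); (17,11,cv); (17,12,cv); (17,13,cv)
final:
nodes: 0:V, 2:V, 5:V, 7:V, 8:T, 10:T, 11:V, 12:V, 13:V, 14:T, 15:T, 16:T, 17:T
edges: (8,0,cv); (8,2,cv); (8,5,cvk); (8,7,cv); (10,2,cv); (10,5,cv); (10,7,cv); (14,0,cv); (14,11,cv); (14,13,cv); (15,5,cv); (15,11,cv); (15,12,cv); (16,7,cv); (16,12,cv); (16,13,cv); (17,11,cv); (17,12,cv); (17,13,cv)
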